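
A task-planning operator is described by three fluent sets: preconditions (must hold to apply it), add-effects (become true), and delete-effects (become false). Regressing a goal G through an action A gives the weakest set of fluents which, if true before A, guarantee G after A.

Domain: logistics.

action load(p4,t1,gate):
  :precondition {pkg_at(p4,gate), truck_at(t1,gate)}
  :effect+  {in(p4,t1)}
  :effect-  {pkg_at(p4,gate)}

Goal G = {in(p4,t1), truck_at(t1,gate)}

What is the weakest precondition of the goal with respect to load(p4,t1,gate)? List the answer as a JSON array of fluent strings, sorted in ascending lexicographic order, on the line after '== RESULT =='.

Compute (G \ add) ∪ pre:
  G ∩ del = {}  (empty — regression defined)
  G \ add = {in(p4,t1), truck_at(t1,gate)} \ {in(p4,t1)} = {truck_at(t1,gate)}
  ∪ pre   = {truck_at(t1,gate)} ∪ {pkg_at(p4,gate), truck_at(t1,gate)}
          = {pkg_at(p4,gate), truck_at(t1,gate)}

== RESULT ==
["pkg_at(p4,gate)", "truck_at(t1,gate)"]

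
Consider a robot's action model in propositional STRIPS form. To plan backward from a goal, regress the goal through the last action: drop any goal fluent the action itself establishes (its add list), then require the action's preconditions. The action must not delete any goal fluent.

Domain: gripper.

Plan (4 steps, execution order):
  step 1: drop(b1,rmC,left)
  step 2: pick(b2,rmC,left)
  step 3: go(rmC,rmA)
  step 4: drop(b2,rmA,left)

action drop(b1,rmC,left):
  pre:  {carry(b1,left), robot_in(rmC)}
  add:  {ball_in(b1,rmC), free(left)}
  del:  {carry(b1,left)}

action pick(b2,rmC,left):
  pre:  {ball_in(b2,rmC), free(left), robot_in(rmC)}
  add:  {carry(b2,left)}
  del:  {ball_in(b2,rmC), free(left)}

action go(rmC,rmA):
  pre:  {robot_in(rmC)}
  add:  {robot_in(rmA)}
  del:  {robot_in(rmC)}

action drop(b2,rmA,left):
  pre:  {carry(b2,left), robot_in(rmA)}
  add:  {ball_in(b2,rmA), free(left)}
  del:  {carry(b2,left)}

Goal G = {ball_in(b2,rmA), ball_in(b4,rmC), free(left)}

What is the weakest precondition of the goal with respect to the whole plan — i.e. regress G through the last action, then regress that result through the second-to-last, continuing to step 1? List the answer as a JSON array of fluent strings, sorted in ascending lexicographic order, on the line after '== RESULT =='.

Regress step by step:
  through step 4 (drop(b2,rmA,left)): drop {ball_in(b2,rmA), free(left)}, keep {ball_in(b4,rmC)}, require {carry(b2,left), robot_in(rmA)}
    → {ball_in(b4,rmC), carry(b2,left), robot_in(rmA)}
  through step 3 (go(rmC,rmA)): drop {robot_in(rmA)}, keep {ball_in(b4,rmC), carry(b2,left)}, require {robot_in(rmC)}
    → {ball_in(b4,rmC), carry(b2,left), robot_in(rmC)}
  through step 2 (pick(b2,rmC,left)): drop {carry(b2,left)}, keep {ball_in(b4,rmC), robot_in(rmC)}, require {ball_in(b2,rmC), free(left), robot_in(rmC)}
    → {ball_in(b2,rmC), ball_in(b4,rmC), free(left), robot_in(rmC)}
  through step 1 (drop(b1,rmC,left)): drop {free(left)}, keep {ball_in(b2,rmC), ball_in(b4,rmC), robot_in(rmC)}, require {carry(b1,left), robot_in(rmC)}
    → {ball_in(b2,rmC), ball_in(b4,rmC), carry(b1,left), robot_in(rmC)}

== RESULT ==
["ball_in(b2,rmC)", "ball_in(b4,rmC)", "carry(b1,left)", "robot_in(rmC)"]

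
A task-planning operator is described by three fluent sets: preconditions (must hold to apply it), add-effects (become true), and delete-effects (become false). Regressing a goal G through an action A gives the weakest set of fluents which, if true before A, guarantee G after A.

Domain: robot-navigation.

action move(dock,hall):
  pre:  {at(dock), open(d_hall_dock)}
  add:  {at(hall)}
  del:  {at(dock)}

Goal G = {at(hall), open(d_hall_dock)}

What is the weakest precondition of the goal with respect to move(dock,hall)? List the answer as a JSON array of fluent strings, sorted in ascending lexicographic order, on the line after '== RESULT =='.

Compute (G \ add) ∪ pre:
  G ∩ del = {}  (empty — regression defined)
  G \ add = {at(hall), open(d_hall_dock)} \ {at(hall)} = {open(d_hall_dock)}
  ∪ pre   = {open(d_hall_dock)} ∪ {at(dock), open(d_hall_dock)}
          = {at(dock), open(d_hall_dock)}

== RESULT ==
["at(dock)", "open(d_hall_dock)"]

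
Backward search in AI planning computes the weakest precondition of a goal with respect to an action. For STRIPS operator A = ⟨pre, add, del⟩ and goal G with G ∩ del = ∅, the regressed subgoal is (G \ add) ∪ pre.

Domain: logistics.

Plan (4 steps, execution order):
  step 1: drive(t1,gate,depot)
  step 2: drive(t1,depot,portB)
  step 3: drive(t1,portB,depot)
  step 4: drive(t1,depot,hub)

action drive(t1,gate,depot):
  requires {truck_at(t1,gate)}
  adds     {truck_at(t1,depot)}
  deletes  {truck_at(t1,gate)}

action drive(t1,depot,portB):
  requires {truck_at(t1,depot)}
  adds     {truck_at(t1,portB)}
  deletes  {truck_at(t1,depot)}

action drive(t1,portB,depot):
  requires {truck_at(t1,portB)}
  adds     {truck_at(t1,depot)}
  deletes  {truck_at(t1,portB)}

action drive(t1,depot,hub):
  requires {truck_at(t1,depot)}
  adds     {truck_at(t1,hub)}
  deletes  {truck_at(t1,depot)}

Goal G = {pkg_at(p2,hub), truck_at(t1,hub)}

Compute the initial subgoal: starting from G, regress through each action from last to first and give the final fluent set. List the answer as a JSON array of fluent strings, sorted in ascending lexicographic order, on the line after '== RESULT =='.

Work backward from the goal:
  through step 4 (drive(t1,depot,hub)): drop {truck_at(t1,hub)}, keep {pkg_at(p2,hub)}, require {truck_at(t1,depot)}
    → {pkg_at(p2,hub), truck_at(t1,depot)}
  through step 3 (drive(t1,portB,depot)): drop {truck_at(t1,depot)}, keep {pkg_at(p2,hub)}, require {truck_at(t1,portB)}
    → {pkg_at(p2,hub), truck_at(t1,portB)}
  through step 2 (drive(t1,depot,portB)): drop {truck_at(t1,portB)}, keep {pkg_at(p2,hub)}, require {truck_at(t1,depot)}
    → {pkg_at(p2,hub), truck_at(t1,depot)}
  through step 1 (drive(t1,gate,depot)): drop {truck_at(t1,depot)}, keep {pkg_at(p2,hub)}, require {truck_at(t1,gate)}
    → {pkg_at(p2,hub), truck_at(t1,gate)}

== RESULT ==
["pkg_at(p2,hub)", "truck_at(t1,gate)"]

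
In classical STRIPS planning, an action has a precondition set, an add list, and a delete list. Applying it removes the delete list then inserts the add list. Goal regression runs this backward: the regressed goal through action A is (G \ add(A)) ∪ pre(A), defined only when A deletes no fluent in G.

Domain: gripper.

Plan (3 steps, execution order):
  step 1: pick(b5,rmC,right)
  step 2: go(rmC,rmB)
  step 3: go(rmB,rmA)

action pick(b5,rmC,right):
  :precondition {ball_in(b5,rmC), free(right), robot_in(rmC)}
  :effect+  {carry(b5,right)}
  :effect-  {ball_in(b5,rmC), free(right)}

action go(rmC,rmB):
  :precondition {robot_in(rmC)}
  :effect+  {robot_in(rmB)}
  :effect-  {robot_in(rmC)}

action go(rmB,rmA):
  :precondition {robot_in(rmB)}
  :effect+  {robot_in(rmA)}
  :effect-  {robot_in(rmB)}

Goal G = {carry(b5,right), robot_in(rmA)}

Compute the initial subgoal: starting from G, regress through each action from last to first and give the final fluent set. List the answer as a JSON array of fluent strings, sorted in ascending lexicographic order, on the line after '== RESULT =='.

Regress step by step:
  through step 3 (go(rmB,rmA)): drop {robot_in(rmA)}, keep {carry(b5,right)}, require {robot_in(rmB)}
    → {carry(b5,right), robot_in(rmB)}
  through step 2 (go(rmC,rmB)): drop {robot_in(rmB)}, keep {carry(b5,right)}, require {robot_in(rmC)}
    → {carry(b5,right), robot_in(rmC)}
  through step 1 (pick(b5,rmC,right)): drop {carry(b5,right)}, keep {robot_in(rmC)}, require {ball_in(b5,rmC), free(right), robot_in(rmC)}
    → {ball_in(b5,rmC), free(right), robot_in(rmC)}

== RESULT ==
["ball_in(b5,rmC)", "free(right)", "robot_in(rmC)"]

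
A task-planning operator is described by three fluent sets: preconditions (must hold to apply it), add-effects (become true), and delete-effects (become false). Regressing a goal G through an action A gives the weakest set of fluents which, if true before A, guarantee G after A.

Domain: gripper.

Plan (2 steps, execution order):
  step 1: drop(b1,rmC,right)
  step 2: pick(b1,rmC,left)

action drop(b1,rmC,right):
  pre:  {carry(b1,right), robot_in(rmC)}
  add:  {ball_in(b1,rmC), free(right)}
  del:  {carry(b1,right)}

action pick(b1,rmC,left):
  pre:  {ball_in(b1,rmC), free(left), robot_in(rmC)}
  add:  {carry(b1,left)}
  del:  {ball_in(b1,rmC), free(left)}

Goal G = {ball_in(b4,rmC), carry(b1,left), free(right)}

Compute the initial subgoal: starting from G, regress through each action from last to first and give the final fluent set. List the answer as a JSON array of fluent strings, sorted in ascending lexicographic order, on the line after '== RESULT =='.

Work backward from the goal:
  through step 2 (pick(b1,rmC,left)): drop {carry(b1,left)}, keep {ball_in(b4,rmC), free(right)}, require {ball_in(b1,rmC), free(left), robot_in(rmC)}
    → {ball_in(b1,rmC), ball_in(b4,rmC), free(left), free(right), robot_in(rmC)}
  through step 1 (drop(b1,rmC,right)): drop {ball_in(b1,rmC), free(right)}, keep {ball_in(b4,rmC), free(left), robot_in(rmC)}, require {carry(b1,right), robot_in(rmC)}
    → {ball_in(b4,rmC), carry(b1,right), free(left), robot_in(rmC)}

== RESULT ==
["ball_in(b4,rmC)", "carry(b1,right)", "free(left)", "robot_in(rmC)"]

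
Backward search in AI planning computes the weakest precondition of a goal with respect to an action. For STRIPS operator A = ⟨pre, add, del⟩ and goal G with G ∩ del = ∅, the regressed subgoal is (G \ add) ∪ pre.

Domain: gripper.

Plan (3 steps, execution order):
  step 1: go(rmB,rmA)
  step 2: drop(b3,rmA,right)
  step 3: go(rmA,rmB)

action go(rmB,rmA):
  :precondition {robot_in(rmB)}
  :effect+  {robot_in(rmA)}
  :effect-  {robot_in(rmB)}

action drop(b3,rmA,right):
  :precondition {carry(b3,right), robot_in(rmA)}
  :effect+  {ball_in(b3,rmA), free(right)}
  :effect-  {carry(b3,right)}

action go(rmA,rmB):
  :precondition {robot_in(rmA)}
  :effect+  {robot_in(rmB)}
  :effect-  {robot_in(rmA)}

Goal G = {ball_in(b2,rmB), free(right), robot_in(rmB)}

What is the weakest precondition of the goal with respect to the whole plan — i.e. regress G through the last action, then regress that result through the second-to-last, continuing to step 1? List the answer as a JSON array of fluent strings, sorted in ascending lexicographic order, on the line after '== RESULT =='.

Regress step by step:
  through step 3 (go(rmA,rmB)): drop {robot_in(rmB)}, keep {ball_in(b2,rmB), free(right)}, require {robot_in(rmA)}
    → {ball_in(b2,rmB), free(right), robot_in(rmA)}
  through step 2 (drop(b3,rmA,right)): drop {free(right)}, keep {ball_in(b2,rmB), robot_in(rmA)}, require {carry(b3,right), robot_in(rmA)}
    → {ball_in(b2,rmB), carry(b3,right), robot_in(rmA)}
  through step 1 (go(rmB,rmA)): drop {robot_in(rmA)}, keep {ball_in(b2,rmB), carry(b3,right)}, require {robot_in(rmB)}
    → {ball_in(b2,rmB), carry(b3,right), robot_in(rmB)}

== RESULT ==
["ball_in(b2,rmB)", "carry(b3,right)", "robot_in(rmB)"]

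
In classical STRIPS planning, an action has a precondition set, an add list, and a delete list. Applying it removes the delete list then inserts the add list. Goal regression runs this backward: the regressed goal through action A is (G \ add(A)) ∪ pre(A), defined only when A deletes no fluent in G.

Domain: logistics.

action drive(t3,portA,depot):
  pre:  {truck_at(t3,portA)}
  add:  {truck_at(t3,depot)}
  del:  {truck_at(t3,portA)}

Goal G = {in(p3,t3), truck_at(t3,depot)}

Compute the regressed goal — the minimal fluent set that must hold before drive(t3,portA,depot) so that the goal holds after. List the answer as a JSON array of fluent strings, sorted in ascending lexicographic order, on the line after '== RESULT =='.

Compute (G \ add) ∪ pre:
  G ∩ del = {}  (empty — regression defined)
  G \ add = {in(p3,t3), truck_at(t3,depot)} \ {truck_at(t3,depot)} = {in(p3,t3)}
  ∪ pre   = {in(p3,t3)} ∪ {truck_at(t3,portA)}
          = {in(p3,t3), truck_at(t3,portA)}

== RESULT ==
["in(p3,t3)", "truck_at(t3,portA)"]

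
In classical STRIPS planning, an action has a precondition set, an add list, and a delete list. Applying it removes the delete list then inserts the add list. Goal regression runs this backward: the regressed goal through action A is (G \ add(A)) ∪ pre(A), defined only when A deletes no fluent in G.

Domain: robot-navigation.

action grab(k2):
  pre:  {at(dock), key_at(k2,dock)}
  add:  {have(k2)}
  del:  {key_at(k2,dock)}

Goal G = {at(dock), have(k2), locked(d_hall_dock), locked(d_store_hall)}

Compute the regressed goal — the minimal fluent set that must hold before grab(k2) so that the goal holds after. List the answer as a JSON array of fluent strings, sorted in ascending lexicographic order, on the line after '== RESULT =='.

Regress:
  G ∩ del = {}  (empty — regression defined)
  G \ add = {at(dock), have(k2), locked(d_hall_dock), locked(d_store_hall)} \ {have(k2)} = {at(dock), locked(d_hall_dock), locked(d_store_hall)}
  ∪ pre   = {at(dock), locked(d_hall_dock), locked(d_store_hall)} ∪ {at(dock), key_at(k2,dock)}
          = {at(dock), key_at(k2,dock), locked(d_hall_dock), locked(d_store_hall)}

== RESULT ==
["at(dock)", "key_at(k2,dock)", "locked(d_hall_dock)", "locked(d_store_hall)"]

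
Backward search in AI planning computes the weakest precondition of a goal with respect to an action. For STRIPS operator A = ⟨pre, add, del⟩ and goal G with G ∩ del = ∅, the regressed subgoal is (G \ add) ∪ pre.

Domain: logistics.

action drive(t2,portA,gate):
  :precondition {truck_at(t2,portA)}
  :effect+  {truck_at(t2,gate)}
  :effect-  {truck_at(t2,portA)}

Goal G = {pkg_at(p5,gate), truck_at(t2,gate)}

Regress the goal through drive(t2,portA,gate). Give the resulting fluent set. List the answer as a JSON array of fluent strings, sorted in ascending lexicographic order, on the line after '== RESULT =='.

Compute (G \ add) ∪ pre:
  G ∩ del = {}  (empty — regression defined)
  G \ add = {pkg_at(p5,gate), truck_at(t2,gate)} \ {truck_at(t2,gate)} = {pkg_at(p5,gate)}
  ∪ pre   = {pkg_at(p5,gate)} ∪ {truck_at(t2,portA)}
          = {pkg_at(p5,gate), truck_at(t2,portA)}

== RESULT ==
["pkg_at(p5,gate)", "truck_at(t2,portA)"]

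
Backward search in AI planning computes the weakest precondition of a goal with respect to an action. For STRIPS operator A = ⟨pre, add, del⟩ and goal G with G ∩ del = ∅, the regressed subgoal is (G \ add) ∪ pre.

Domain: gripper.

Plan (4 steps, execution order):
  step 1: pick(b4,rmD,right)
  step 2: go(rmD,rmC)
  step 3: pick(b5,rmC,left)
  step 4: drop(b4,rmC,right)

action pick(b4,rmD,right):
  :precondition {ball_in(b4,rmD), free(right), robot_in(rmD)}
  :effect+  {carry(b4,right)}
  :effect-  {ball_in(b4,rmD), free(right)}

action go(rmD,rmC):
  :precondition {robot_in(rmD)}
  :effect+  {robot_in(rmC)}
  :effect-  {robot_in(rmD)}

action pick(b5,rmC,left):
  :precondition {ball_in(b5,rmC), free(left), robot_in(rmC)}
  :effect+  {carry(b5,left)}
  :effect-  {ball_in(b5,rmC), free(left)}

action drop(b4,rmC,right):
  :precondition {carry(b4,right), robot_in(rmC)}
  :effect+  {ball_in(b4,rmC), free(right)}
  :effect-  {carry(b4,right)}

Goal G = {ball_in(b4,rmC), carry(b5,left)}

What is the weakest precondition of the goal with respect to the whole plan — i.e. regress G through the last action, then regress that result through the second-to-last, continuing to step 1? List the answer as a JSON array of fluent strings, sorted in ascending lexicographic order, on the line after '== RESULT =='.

Regress step by step:
  through step 4 (drop(b4,rmC,right)): drop {ball_in(b4,rmC)}, keep {carry(b5,left)}, require {carry(b4,right), robot_in(rmC)}
    → {carry(b4,right), carry(b5,left), robot_in(rmC)}
  through step 3 (pick(b5,rmC,left)): drop {carry(b5,left)}, keep {carry(b4,right), robot_in(rmC)}, require {ball_in(b5,rmC), free(left), robot_in(rmC)}
    → {ball_in(b5,rmC), carry(b4,right), free(left), robot_in(rmC)}
  through step 2 (go(rmD,rmC)): drop {robot_in(rmC)}, keep {ball_in(b5,rmC), carry(b4,right), free(left)}, require {robot_in(rmD)}
    → {ball_in(b5,rmC), carry(b4,right), free(left), robot_in(rmD)}
  through step 1 (pick(b4,rmD,right)): drop {carry(b4,right)}, keep {ball_in(b5,rmC), free(left), robot_in(rmD)}, require {ball_in(b4,rmD), free(right), robot_in(rmD)}
    → {ball_in(b4,rmD), ball_in(b5,rmC), free(left), free(right), robot_in(rmD)}

== RESULT ==
["ball_in(b4,rmD)", "ball_in(b5,rmC)", "free(left)", "free(right)", "robot_in(rmD)"]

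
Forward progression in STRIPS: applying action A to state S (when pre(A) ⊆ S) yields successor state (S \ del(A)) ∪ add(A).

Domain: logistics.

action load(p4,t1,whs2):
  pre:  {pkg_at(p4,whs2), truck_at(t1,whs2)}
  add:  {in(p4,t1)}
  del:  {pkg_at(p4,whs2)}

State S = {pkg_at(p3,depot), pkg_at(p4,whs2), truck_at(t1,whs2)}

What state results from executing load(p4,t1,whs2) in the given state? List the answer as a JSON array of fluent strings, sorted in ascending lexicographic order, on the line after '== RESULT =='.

Progress:
  pre ⊆ S: {pkg_at(p4,whs2), truck_at(t1,whs2)} ⊆ S  — applicable
  S \ del = {pkg_at(p3,depot), truck_at(t1,whs2)}
  ∪ add   = {in(p4,t1), pkg_at(p3,depot), truck_at(t1,whs2)}

== RESULT ==
["in(p4,t1)", "pkg_at(p3,depot)", "truck_at(t1,whs2)"]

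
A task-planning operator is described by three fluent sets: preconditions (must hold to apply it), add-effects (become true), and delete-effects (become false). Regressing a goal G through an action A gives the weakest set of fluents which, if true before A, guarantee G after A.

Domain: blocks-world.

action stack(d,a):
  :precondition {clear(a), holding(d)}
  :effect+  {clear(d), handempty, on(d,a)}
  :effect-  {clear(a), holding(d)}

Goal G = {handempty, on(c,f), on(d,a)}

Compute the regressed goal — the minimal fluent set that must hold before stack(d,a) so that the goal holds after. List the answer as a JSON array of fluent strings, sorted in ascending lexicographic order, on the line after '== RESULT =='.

Regress:
  G ∩ del = {}  (empty — regression defined)
  G \ add = {handempty, on(c,f), on(d,a)} \ {clear(d), handempty, on(d,a)} = {on(c,f)}
  ∪ pre   = {on(c,f)} ∪ {clear(a), holding(d)}
          = {clear(a), holding(d), on(c,f)}

== RESULT ==
["clear(a)", "holding(d)", "on(c,f)"]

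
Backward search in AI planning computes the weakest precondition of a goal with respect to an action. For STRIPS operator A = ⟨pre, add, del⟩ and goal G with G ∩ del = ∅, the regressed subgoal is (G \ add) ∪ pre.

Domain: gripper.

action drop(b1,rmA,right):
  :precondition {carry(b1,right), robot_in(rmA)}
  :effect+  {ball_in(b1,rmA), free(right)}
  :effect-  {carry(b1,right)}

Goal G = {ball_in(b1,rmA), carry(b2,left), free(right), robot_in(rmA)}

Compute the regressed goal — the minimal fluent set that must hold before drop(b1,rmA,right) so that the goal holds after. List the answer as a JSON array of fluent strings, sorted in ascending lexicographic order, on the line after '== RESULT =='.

Regress:
  G ∩ del = {}  (empty — regression defined)
  G \ add = {ball_in(b1,rmA), carry(b2,left), free(right), robot_in(rmA)} \ {ball_in(b1,rmA), free(right)} = {carry(b2,left), robot_in(rmA)}
  ∪ pre   = {carry(b2,left), robot_in(rmA)} ∪ {carry(b1,right), robot_in(rmA)}
          = {carry(b1,right), carry(b2,left), robot_in(rmA)}

== RESULT ==
["carry(b1,right)", "carry(b2,left)", "robot_in(rmA)"]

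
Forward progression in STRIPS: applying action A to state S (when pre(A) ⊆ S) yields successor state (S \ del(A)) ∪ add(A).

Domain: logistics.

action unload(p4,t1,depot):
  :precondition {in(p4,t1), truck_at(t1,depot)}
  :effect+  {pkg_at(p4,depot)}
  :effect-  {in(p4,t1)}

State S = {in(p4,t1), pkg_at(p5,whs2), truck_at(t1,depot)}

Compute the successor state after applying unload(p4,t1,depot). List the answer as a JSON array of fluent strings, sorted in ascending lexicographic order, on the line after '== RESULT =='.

Progress:
  pre ⊆ S: {in(p4,t1), truck_at(t1,depot)} ⊆ S  — applicable
  S \ del = {pkg_at(p5,whs2), truck_at(t1,depot)}
  ∪ add   = {pkg_at(p4,depot), pkg_at(p5,whs2), truck_at(t1,depot)}

== RESULT ==
["pkg_at(p4,depot)", "pkg_at(p5,whs2)", "truck_at(t1,depot)"]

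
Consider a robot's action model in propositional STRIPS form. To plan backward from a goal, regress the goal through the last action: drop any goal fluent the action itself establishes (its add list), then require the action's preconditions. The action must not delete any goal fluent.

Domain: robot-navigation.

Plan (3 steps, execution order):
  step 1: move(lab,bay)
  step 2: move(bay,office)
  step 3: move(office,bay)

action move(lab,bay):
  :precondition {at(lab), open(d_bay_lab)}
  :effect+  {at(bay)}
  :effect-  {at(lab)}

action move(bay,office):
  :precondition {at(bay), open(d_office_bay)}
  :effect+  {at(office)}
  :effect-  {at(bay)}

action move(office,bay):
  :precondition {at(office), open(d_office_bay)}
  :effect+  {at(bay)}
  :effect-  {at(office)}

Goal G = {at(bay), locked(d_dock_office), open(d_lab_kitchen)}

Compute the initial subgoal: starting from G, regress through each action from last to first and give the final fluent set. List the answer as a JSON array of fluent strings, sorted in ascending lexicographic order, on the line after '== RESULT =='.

Work backward from the goal:
  through step 3 (move(office,bay)): drop {at(bay)}, keep {locked(d_dock_office), open(d_lab_kitchen)}, require {at(office), open(d_office_bay)}
    → {at(office), locked(d_dock_office), open(d_lab_kitchen), open(d_office_bay)}
  through step 2 (move(bay,office)): drop {at(office)}, keep {locked(d_dock_office), open(d_lab_kitchen), open(d_office_bay)}, require {at(bay), open(d_office_bay)}
    → {at(bay), locked(d_dock_office), open(d_lab_kitchen), open(d_office_bay)}
  through step 1 (move(lab,bay)): drop {at(bay)}, keep {locked(d_dock_office), open(d_lab_kitchen), open(d_office_bay)}, require {at(lab), open(d_bay_lab)}
    → {at(lab), locked(d_dock_office), open(d_bay_lab), open(d_lab_kitchen), open(d_office_bay)}

== RESULT ==
["at(lab)", "locked(d_dock_office)", "open(d_bay_lab)", "open(d_lab_kitchen)", "open(d_office_bay)"]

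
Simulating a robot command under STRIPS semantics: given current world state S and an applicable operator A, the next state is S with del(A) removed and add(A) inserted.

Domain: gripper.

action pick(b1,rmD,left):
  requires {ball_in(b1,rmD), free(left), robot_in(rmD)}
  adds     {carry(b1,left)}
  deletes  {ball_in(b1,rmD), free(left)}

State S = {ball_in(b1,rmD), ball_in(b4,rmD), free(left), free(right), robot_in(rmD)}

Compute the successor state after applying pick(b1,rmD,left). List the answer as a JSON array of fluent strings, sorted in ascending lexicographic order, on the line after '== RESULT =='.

Compute (S \ del) ∪ add:
  pre ⊆ S: {ball_in(b1,rmD), free(left), robot_in(rmD)} ⊆ S  — applicable
  S \ del = {ball_in(b4,rmD), free(right), robot_in(rmD)}
  ∪ add   = {ball_in(b4,rmD), carry(b1,left), free(right), robot_in(rmD)}

== RESULT ==
["ball_in(b4,rmD)", "carry(b1,left)", "free(right)", "robot_in(rmD)"]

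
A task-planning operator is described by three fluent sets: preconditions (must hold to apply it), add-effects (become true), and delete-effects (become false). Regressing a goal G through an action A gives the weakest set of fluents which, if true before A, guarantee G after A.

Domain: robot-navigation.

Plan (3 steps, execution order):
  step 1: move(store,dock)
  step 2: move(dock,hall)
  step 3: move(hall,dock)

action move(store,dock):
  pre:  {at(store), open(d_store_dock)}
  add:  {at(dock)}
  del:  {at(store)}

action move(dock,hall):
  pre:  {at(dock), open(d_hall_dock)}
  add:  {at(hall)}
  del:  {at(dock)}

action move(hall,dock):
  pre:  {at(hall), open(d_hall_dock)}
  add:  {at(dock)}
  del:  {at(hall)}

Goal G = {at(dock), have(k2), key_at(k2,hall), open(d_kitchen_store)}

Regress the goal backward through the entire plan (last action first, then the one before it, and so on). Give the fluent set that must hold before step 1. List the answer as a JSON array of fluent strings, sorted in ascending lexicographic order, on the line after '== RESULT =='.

Work backward from the goal:
  through step 3 (move(hall,dock)): drop {at(dock)}, keep {have(k2), key_at(k2,hall), open(d_kitchen_store)}, require {at(hall), open(d_hall_dock)}
    → {at(hall), have(k2), key_at(k2,hall), open(d_hall_dock), open(d_kitchen_store)}
  through step 2 (move(dock,hall)): drop {at(hall)}, keep {have(k2), key_at(k2,hall), open(d_hall_dock), open(d_kitchen_store)}, require {at(dock), open(d_hall_dock)}
    → {at(dock), have(k2), key_at(k2,hall), open(d_hall_dock), open(d_kitchen_store)}
  through step 1 (move(store,dock)): drop {at(dock)}, keep {have(k2), key_at(k2,hall), open(d_hall_dock), open(d_kitchen_store)}, require {at(store), open(d_store_dock)}
    → {at(store), have(k2), key_at(k2,hall), open(d_hall_dock), open(d_kitchen_store), open(d_store_dock)}

== RESULT ==
["at(store)", "have(k2)", "key_at(k2,hall)", "open(d_hall_dock)", "open(d_kitchen_store)", "open(d_store_dock)"]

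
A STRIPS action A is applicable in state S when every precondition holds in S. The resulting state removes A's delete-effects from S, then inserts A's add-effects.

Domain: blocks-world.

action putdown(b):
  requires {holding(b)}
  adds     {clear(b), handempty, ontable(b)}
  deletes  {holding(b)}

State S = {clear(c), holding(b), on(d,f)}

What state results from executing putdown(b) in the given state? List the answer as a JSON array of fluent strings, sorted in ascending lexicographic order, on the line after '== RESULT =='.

Compute (S \ del) ∪ add:
  pre ⊆ S: {holding(b)} ⊆ S  — applicable
  S \ del = {clear(c), on(d,f)}
  ∪ add   = {clear(b), clear(c), handempty, on(d,f), ontable(b)}

== RESULT ==
["clear(b)", "clear(c)", "handempty", "on(d,f)", "ontable(b)"]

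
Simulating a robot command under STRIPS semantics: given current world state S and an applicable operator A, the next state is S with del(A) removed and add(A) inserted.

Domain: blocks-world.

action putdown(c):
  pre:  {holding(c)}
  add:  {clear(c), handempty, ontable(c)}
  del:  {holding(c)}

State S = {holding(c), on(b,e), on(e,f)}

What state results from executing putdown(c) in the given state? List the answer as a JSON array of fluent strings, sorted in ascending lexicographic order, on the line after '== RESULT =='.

Progress:
  pre ⊆ S: {holding(c)} ⊆ S  — applicable
  S \ del = {on(b,e), on(e,f)}
  ∪ add   = {clear(c), handempty, on(b,e), on(e,f), ontable(c)}

== RESULT ==
["clear(c)", "handempty", "on(b,e)", "on(e,f)", "ontable(c)"]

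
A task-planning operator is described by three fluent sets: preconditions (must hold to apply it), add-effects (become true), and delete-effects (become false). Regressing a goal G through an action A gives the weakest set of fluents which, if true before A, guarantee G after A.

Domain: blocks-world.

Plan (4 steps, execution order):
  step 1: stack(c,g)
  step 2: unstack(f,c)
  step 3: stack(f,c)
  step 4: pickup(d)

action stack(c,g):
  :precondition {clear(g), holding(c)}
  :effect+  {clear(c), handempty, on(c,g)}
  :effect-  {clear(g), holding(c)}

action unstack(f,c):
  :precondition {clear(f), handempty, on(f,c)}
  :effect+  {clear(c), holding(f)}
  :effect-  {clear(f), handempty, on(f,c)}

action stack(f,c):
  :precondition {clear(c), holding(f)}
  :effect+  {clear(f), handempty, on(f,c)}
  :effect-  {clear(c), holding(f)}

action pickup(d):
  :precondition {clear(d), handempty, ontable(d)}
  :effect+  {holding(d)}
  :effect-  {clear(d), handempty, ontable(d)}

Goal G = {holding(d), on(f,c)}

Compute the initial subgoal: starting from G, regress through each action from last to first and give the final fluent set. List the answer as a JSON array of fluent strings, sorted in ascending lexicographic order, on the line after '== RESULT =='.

Work backward from the goal:
  through step 4 (pickup(d)): drop {holding(d)}, keep {on(f,c)}, require {clear(d), handempty, ontable(d)}
    → {clear(d), handempty, on(f,c), ontable(d)}
  through step 3 (stack(f,c)): drop {handempty, on(f,c)}, keep {clear(d), ontable(d)}, require {clear(c), holding(f)}
    → {clear(c), clear(d), holding(f), ontable(d)}
  through step 2 (unstack(f,c)): drop {clear(c), holding(f)}, keep {clear(d), ontable(d)}, require {clear(f), handempty, on(f,c)}
    → {clear(d), clear(f), handempty, on(f,c), ontable(d)}
  through step 1 (stack(c,g)): drop {handempty}, keep {clear(d), clear(f), on(f,c), ontable(d)}, require {clear(g), holding(c)}
    → {clear(d), clear(f), clear(g), holding(c), on(f,c), ontable(d)}

== RESULT ==
["clear(d)", "clear(f)", "clear(g)", "holding(c)", "on(f,c)", "ontable(d)"]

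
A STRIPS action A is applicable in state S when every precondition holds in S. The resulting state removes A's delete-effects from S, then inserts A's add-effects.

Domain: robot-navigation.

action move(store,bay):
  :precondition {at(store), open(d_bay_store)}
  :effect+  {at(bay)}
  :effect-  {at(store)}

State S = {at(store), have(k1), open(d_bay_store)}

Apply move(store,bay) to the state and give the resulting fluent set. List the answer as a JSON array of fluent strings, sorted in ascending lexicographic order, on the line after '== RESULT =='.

Compute (S \ del) ∪ add:
  pre ⊆ S: {at(store), open(d_bay_store)} ⊆ S  — applicable
  S \ del = {have(k1), open(d_bay_store)}
  ∪ add   = {at(bay), have(k1), open(d_bay_store)}

== RESULT ==
["at(bay)", "have(k1)", "open(d_bay_store)"]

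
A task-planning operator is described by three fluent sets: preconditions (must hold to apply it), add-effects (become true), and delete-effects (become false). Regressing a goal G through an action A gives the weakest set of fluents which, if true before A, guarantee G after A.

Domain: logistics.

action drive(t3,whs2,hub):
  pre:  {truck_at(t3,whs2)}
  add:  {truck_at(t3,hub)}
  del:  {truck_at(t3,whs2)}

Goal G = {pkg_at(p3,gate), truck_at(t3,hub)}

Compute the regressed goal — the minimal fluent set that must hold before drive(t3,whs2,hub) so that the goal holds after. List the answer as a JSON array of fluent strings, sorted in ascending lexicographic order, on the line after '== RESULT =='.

Compute (G \ add) ∪ pre:
  G ∩ del = {}  (empty — regression defined)
  G \ add = {pkg_at(p3,gate), truck_at(t3,hub)} \ {truck_at(t3,hub)} = {pkg_at(p3,gate)}
  ∪ pre   = {pkg_at(p3,gate)} ∪ {truck_at(t3,whs2)}
          = {pkg_at(p3,gate), truck_at(t3,whs2)}

== RESULT ==
["pkg_at(p3,gate)", "truck_at(t3,whs2)"]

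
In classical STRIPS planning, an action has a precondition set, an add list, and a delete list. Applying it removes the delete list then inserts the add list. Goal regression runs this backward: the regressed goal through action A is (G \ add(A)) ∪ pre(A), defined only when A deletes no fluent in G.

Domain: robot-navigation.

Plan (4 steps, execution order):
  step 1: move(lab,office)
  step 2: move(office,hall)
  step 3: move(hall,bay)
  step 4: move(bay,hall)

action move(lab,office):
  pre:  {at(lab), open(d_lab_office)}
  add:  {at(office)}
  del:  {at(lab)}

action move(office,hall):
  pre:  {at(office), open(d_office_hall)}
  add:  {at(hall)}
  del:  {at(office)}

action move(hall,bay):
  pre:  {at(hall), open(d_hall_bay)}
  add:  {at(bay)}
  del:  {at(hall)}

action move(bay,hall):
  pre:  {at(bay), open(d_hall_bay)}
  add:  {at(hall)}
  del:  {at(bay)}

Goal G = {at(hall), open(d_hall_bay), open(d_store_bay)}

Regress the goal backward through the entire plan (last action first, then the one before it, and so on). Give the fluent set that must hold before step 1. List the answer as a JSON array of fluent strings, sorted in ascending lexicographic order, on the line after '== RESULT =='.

Work backward from the goal:
  through step 4 (move(bay,hall)): drop {at(hall)}, keep {open(d_hall_bay), open(d_store_bay)}, require {at(bay), open(d_hall_bay)}
    → {at(bay), open(d_hall_bay), open(d_store_bay)}
  through step 3 (move(hall,bay)): drop {at(bay)}, keep {open(d_hall_bay), open(d_store_bay)}, require {at(hall), open(d_hall_bay)}
    → {at(hall), open(d_hall_bay), open(d_store_bay)}
  through step 2 (move(office,hall)): drop {at(hall)}, keep {open(d_hall_bay), open(d_store_bay)}, require {at(office), open(d_office_hall)}
    → {at(office), open(d_hall_bay), open(d_office_hall), open(d_store_bay)}
  through step 1 (move(lab,office)): drop {at(office)}, keep {open(d_hall_bay), open(d_office_hall), open(d_store_bay)}, require {at(lab), open(d_lab_office)}
    → {at(lab), open(d_hall_bay), open(d_lab_office), open(d_office_hall), open(d_store_bay)}

== RESULT ==
["at(lab)", "open(d_hall_bay)", "open(d_lab_office)", "open(d_office_hall)", "open(d_store_bay)"]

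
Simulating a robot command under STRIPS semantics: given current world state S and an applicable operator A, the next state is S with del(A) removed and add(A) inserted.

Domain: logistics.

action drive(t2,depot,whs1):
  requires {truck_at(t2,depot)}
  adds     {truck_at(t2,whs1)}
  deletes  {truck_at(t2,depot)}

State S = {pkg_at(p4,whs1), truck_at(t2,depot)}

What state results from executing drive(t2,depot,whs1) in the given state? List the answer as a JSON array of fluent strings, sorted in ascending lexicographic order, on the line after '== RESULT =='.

Progress:
  pre ⊆ S: {truck_at(t2,depot)} ⊆ S  — applicable
  S \ del = {pkg_at(p4,whs1)}
  ∪ add   = {pkg_at(p4,whs1), truck_at(t2,whs1)}

== RESULT ==
["pkg_at(p4,whs1)", "truck_at(t2,whs1)"]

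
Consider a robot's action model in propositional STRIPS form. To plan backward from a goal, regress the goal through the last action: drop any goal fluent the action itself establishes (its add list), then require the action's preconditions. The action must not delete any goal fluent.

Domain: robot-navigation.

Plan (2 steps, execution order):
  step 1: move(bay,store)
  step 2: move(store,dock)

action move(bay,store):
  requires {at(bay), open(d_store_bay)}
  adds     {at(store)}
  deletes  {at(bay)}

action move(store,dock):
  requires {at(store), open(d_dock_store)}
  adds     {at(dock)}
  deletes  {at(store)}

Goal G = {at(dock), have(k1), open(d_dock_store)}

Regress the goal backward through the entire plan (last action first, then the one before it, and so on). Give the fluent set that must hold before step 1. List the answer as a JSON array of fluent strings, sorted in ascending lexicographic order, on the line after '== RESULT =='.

Regress step by step:
  through step 2 (move(store,dock)): drop {at(dock)}, keep {have(k1), open(d_dock_store)}, require {at(store), open(d_dock_store)}
    → {at(store), have(k1), open(d_dock_store)}
  through step 1 (move(bay,store)): drop {at(store)}, keep {have(k1), open(d_dock_store)}, require {at(bay), open(d_store_bay)}
    → {at(bay), have(k1), open(d_dock_store), open(d_store_bay)}

== RESULT ==
["at(bay)", "have(k1)", "open(d_dock_store)", "open(d_store_bay)"]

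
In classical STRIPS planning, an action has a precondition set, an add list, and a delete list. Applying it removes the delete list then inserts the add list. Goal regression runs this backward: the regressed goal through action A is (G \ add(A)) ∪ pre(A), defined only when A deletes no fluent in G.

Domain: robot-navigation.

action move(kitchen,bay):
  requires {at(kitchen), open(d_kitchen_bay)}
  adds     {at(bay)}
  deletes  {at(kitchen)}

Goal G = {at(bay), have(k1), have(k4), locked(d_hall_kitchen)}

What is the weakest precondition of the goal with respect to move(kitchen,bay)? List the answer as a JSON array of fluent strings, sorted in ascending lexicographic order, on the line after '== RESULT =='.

Compute (G \ add) ∪ pre:
  G ∩ del = {}  (empty — regression defined)
  G \ add = {at(bay), have(k1), have(k4), locked(d_hall_kitchen)} \ {at(bay)} = {have(k1), have(k4), locked(d_hall_kitchen)}
  ∪ pre   = {have(k1), have(k4), locked(d_hall_kitchen)} ∪ {at(kitchen), open(d_kitchen_bay)}
          = {at(kitchen), have(k1), have(k4), locked(d_hall_kitchen), open(d_kitchen_bay)}

== RESULT ==
["at(kitchen)", "have(k1)", "have(k4)", "locked(d_hall_kitchen)", "open(d_kitchen_bay)"]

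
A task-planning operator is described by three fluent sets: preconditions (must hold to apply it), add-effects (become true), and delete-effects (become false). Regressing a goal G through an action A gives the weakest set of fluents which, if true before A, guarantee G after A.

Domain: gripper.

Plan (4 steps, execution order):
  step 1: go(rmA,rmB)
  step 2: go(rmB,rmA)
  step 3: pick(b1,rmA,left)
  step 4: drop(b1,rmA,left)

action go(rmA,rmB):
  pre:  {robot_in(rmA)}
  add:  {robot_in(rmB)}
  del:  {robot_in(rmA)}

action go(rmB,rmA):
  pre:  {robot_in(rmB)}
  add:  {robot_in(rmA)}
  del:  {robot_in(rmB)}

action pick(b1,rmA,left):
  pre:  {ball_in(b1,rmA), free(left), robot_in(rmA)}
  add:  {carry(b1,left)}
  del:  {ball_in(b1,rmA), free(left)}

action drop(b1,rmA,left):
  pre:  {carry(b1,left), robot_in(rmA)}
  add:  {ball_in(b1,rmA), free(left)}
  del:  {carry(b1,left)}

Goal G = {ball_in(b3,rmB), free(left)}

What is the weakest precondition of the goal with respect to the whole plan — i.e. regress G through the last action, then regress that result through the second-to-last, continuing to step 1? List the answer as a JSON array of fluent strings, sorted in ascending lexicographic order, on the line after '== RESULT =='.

Regress step by step:
  through step 4 (drop(b1,rmA,left)): drop {free(left)}, keep {ball_in(b3,rmB)}, require {carry(b1,left), robot_in(rmA)}
    → {ball_in(b3,rmB), carry(b1,left), robot_in(rmA)}
  through step 3 (pick(b1,rmA,left)): drop {carry(b1,left)}, keep {ball_in(b3,rmB), robot_in(rmA)}, require {ball_in(b1,rmA), free(left), robot_in(rmA)}
    → {ball_in(b1,rmA), ball_in(b3,rmB), free(left), robot_in(rmA)}
  through step 2 (go(rmB,rmA)): drop {robot_in(rmA)}, keep {ball_in(b1,rmA), ball_in(b3,rmB), free(left)}, require {robot_in(rmB)}
    → {ball_in(b1,rmA), ball_in(b3,rmB), free(left), robot_in(rmB)}
  through step 1 (go(rmA,rmB)): drop {robot_in(rmB)}, keep {ball_in(b1,rmA), ball_in(b3,rmB), free(left)}, require {robot_in(rmA)}
    → {ball_in(b1,rmA), ball_in(b3,rmB), free(left), robot_in(rmA)}

== RESULT ==
["ball_in(b1,rmA)", "ball_in(b3,rmB)", "free(left)", "robot_in(rmA)"]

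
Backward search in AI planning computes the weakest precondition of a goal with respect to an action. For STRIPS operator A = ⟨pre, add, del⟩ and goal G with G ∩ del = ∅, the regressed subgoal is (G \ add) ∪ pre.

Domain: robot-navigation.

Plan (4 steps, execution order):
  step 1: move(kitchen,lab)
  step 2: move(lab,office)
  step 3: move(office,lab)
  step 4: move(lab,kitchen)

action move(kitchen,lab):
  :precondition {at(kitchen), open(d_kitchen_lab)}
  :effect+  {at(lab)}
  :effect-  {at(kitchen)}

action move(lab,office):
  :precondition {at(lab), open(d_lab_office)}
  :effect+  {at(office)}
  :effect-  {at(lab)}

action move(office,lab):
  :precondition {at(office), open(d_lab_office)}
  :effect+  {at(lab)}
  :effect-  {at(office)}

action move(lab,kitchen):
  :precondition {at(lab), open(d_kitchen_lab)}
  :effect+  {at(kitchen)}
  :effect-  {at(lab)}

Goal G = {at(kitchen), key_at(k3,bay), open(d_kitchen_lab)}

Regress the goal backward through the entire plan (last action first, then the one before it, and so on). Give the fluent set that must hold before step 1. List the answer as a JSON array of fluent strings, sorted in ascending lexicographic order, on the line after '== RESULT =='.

Work backward from the goal:
  through step 4 (move(lab,kitchen)): drop {at(kitchen)}, keep {key_at(k3,bay), open(d_kitchen_lab)}, require {at(lab), open(d_kitchen_lab)}
    → {at(lab), key_at(k3,bay), open(d_kitchen_lab)}
  through step 3 (move(office,lab)): drop {at(lab)}, keep {key_at(k3,bay), open(d_kitchen_lab)}, require {at(office), open(d_lab_office)}
    → {at(office), key_at(k3,bay), open(d_kitchen_lab), open(d_lab_office)}
  through step 2 (move(lab,office)): drop {at(office)}, keep {key_at(k3,bay), open(d_kitchen_lab), open(d_lab_office)}, require {at(lab), open(d_lab_office)}
    → {at(lab), key_at(k3,bay), open(d_kitchen_lab), open(d_lab_office)}
  through step 1 (move(kitchen,lab)): drop {at(lab)}, keep {key_at(k3,bay), open(d_kitchen_lab), open(d_lab_office)}, require {at(kitchen), open(d_kitchen_lab)}
    → {at(kitchen), key_at(k3,bay), open(d_kitchen_lab), open(d_lab_office)}

== RESULT ==
["at(kitchen)", "key_at(k3,bay)", "open(d_kitchen_lab)", "open(d_lab_office)"]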